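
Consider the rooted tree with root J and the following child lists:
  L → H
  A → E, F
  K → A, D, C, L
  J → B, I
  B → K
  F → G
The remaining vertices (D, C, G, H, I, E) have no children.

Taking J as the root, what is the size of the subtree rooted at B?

10

Descendants of B (including itself): B, K, L, A, C, D, H, F, E, G. That's 10.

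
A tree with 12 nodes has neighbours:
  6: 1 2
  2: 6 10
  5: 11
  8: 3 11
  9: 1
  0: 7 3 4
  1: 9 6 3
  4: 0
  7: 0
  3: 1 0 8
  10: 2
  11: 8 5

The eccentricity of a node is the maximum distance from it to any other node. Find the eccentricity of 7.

6

The node farthest from 7 is 10, via 7–0–3–1–6–2–10 — 6 edges.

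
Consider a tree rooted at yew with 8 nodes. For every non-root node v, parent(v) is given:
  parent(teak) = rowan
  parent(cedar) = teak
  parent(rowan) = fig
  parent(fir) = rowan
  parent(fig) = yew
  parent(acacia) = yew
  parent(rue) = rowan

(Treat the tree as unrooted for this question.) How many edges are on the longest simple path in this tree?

5

A longest path is acacia - yew - fig - rowan - teak - cedar, with 5 edges.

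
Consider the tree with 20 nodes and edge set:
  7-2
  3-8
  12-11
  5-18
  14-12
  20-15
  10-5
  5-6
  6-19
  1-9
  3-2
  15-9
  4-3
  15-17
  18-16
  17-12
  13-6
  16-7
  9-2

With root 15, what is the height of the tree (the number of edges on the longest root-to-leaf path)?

8

A deepest node is 13, reached by 15 – 9 – 2 – 7 – 16 – 18 – 5 – 6 – 13.
That path has 8 edges, so the height is 8.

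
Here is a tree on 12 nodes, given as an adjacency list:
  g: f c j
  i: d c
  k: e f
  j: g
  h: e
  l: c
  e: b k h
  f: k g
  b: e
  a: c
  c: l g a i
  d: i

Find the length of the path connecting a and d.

Walking from a: a - c - i - d. Length 3.

3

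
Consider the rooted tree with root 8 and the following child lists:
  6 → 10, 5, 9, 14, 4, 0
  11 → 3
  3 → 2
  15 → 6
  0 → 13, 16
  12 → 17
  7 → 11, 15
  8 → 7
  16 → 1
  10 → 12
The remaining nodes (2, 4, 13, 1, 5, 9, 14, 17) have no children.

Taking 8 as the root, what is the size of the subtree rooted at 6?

12

Descendants of 6 (including itself): 6, 0, 9, 4, 10, 14, 5, 13, 16, 12, 1, 17. That's 12.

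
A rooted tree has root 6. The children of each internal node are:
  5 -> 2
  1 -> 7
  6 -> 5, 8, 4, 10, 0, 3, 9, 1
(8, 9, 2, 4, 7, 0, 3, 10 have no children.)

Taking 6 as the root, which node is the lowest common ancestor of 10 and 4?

6

Path 10→root: 10 6; path 4→root: 4 6.
First common node: 6.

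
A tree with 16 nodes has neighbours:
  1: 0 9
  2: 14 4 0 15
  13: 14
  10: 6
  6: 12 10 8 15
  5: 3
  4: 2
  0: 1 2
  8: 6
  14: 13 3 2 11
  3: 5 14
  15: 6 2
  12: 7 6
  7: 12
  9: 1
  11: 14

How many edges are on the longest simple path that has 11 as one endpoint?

A farthest node from 11 is 7.
The path 11–14–2–15–6–12–7 has 6 edges.

6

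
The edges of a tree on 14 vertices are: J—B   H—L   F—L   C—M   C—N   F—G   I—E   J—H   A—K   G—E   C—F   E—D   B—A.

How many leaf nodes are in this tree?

5

Degree-1 nodes: D, I, K, M, N — 5 of them.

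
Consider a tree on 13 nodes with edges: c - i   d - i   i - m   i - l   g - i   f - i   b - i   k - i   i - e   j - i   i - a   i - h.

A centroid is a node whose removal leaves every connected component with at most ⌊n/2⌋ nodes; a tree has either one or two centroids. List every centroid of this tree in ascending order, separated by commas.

i

Delete i: the remaining components have sizes 1, 1, 1, 1, 1, 1, 1, 1, 1, 1, 1, 1. Max 1 ≤ 6, so i is a centroid.
Every other node leaves some component of size > 6, so the centroid is unique.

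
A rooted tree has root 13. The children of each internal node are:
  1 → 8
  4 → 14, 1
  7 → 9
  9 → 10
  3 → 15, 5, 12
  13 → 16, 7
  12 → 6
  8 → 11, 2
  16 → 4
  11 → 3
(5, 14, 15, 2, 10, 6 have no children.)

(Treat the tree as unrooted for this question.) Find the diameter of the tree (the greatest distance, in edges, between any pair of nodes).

Starting from 10, a farthest node is 6 at distance 11.
One longest path: 10-9-7-13-16-4-1-8-11-3-12-6.
So the diameter is 11.

11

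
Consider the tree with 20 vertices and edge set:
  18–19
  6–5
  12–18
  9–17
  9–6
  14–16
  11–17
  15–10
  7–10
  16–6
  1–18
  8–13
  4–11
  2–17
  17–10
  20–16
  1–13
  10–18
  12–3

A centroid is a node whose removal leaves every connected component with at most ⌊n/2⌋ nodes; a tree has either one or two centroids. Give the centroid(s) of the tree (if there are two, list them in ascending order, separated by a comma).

If 10 is removed the pieces have sizes 10, 7, 1, 1, all ≤ ⌊20/2⌋ = 10.
17 is adjacent to 10 and is also a centroid (the largest component after removing it is likewise 10).

10, 17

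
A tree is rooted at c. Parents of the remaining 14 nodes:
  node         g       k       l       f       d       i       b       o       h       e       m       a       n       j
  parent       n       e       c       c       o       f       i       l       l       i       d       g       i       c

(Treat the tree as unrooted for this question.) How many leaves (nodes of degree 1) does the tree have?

6

Exactly 6 nodes have a single neighbour: a, b, h, j, k, m.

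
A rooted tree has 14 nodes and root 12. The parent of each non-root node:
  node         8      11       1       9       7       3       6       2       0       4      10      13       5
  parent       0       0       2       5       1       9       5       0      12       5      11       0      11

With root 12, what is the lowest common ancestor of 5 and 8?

0

Ancestors of 5 (toward the root): 5, 11, 0, 12.
Ancestors of 8: 8, 0, 12.
The deepest node appearing in both lists is 0.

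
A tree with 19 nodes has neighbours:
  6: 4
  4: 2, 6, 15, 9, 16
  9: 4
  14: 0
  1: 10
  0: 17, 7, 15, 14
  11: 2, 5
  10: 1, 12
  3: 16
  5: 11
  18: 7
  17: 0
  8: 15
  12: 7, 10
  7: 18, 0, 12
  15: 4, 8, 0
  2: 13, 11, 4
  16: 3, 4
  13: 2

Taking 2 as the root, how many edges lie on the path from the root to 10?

6

Path from 2 to 10: 2 → 4 → 15 → 0 → 7 → 12 → 10, which has 6 edges.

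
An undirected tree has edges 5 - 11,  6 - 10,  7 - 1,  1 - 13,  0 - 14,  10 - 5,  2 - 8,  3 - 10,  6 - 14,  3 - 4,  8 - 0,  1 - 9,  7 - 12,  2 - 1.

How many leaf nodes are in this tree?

Exactly 5 nodes have a single neighbour: 4, 9, 11, 12, 13.

5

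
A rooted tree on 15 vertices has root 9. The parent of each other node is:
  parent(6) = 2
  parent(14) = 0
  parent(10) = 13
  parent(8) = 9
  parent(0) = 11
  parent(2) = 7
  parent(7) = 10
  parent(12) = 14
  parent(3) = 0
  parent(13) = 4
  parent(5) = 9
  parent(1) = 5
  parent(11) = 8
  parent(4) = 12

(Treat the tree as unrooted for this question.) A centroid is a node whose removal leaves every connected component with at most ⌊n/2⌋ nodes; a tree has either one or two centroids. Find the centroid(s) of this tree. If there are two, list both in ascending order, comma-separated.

Delete 14: the remaining components have sizes 7, 7. Max 7 ≤ 7, so 14 is a centroid.
No neighbour of 14 does as well, so 14 is the unique centroid.

14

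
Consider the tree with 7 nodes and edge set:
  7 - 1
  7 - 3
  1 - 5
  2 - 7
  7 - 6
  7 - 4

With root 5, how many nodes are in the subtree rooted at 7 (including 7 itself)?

5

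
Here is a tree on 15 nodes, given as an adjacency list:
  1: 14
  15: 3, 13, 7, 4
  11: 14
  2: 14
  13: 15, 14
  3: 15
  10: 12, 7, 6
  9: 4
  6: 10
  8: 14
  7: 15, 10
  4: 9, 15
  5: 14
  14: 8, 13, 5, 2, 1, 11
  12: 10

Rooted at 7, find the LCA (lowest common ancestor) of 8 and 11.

Path 8→root: 8 14 13 15 7; path 11→root: 11 14 13 15 7.
First common node: 14.

14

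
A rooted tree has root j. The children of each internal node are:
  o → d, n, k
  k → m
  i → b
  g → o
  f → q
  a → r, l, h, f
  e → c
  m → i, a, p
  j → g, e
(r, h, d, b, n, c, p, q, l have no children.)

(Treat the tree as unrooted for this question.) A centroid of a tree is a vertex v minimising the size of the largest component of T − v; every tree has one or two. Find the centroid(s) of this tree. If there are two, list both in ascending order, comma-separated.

Delete m: the remaining components have sizes 8, 6, 2, 1. Max 8 ≤ 9, so m is a centroid.
Every other node leaves some component of size > 9, so the centroid is unique.

m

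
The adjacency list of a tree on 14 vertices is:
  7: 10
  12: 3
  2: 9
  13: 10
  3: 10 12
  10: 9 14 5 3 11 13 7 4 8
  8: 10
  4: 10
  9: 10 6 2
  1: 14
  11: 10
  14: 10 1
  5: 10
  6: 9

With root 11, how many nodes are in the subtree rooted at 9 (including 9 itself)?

The subtree rooted at 9 contains: 9, 2, 6 — 3 nodes.

3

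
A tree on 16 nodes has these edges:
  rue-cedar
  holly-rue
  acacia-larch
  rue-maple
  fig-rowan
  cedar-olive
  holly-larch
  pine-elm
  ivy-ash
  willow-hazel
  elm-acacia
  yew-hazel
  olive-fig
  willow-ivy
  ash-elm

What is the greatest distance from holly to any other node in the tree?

The node farthest from holly is yew, via holly – larch – acacia – elm – ash – ivy – willow – hazel – yew — 8 edges.

8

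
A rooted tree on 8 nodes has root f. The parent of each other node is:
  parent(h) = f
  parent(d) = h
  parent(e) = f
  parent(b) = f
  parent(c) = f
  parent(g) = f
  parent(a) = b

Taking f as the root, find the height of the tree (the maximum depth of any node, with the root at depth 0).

2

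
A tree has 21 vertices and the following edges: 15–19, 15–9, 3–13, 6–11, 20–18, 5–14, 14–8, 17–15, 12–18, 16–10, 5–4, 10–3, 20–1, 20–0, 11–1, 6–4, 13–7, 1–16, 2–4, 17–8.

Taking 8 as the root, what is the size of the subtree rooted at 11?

11's subtree: {11, 1, 16, 20, 10, 18, 0, 3, 12, 13, 7}, size 11.

11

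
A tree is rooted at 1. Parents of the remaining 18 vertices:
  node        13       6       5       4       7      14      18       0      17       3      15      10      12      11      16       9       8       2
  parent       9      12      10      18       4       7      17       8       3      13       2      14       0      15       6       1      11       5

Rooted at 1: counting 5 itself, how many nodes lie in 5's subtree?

9

Descendants of 5 (including itself): 5, 2, 15, 11, 8, 0, 12, 6, 16. That's 9.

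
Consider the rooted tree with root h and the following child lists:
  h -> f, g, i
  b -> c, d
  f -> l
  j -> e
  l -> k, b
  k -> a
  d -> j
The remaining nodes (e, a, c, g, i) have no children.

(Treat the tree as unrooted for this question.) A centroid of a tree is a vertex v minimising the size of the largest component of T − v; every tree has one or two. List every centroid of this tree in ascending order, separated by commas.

Delete l: the remaining components have sizes 5, 4, 2. Max 5 ≤ 6, so l is a centroid.
Every other node leaves some component of size > 6, so the centroid is unique.

l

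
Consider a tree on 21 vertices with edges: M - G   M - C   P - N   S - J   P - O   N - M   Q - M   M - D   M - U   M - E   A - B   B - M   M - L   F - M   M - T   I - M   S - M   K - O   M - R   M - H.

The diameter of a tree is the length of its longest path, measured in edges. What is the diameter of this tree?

6

BFS from K reaches A last, at distance 6; BFS from A confirms no node is farther.
Path: K - O - P - N - M - B - A.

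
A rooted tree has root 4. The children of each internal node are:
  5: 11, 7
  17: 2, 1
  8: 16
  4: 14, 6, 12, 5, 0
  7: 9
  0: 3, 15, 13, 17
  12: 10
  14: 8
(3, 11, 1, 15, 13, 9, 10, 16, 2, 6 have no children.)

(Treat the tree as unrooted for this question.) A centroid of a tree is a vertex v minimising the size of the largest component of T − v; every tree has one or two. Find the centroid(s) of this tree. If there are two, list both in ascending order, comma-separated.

Delete 4: the remaining components have sizes 7, 4, 3, 2, 1. Max 7 ≤ 9, so 4 is a centroid.
No neighbour of 4 does as well, so 4 is the unique centroid.

4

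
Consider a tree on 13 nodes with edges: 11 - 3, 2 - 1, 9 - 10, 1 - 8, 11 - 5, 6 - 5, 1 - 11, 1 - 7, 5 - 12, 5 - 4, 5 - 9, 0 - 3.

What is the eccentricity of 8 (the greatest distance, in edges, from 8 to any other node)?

Distances from 8 peak at 5, attained at 10.
8–1–11–5–9–10

5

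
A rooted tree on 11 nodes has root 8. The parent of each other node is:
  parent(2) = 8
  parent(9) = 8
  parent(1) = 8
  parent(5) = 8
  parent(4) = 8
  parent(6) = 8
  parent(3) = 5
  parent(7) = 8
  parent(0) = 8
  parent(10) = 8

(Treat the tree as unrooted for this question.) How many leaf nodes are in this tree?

Degree-1 nodes: 0, 1, 2, 3, 4, 6, 7, 9, 10 — 9 of them.

9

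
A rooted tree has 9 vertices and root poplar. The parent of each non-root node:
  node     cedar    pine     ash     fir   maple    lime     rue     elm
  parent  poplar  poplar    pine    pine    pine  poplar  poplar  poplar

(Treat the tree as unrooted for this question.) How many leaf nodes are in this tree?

7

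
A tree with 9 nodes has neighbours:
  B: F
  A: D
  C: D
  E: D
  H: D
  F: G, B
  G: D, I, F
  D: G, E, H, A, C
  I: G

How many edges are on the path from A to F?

3

Walking from A: A–D–G–F. Length 3.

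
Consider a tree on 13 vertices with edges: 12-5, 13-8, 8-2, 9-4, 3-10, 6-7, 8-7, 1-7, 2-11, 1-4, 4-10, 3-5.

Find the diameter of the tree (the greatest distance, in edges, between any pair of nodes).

9

Starting from 12, a farthest node is 11 at distance 9.
One longest path: 12 – 5 – 3 – 10 – 4 – 1 – 7 – 8 – 2 – 11.
So the diameter is 9.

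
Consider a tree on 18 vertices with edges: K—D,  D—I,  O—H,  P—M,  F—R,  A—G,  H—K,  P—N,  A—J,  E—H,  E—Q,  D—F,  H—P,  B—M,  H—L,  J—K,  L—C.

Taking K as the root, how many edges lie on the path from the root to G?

3

Path from K to G: K – J – A – G, which has 3 edges.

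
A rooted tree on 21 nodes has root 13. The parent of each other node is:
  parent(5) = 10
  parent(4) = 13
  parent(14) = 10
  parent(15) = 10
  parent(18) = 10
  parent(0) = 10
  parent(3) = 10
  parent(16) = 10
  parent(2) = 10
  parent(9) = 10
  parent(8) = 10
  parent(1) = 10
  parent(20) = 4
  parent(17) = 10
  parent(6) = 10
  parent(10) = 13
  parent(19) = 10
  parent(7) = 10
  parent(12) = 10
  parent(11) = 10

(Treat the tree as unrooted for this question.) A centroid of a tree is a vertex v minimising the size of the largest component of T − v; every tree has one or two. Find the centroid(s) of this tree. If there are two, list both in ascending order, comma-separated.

Delete 10: the remaining components have sizes 3, 1, 1, 1, 1, 1, 1, 1, 1, 1, 1, 1, 1, 1, 1, 1, 1, 1. Max 3 ≤ 10, so 10 is a centroid.
Every other node leaves some component of size > 10, so the centroid is unique.

10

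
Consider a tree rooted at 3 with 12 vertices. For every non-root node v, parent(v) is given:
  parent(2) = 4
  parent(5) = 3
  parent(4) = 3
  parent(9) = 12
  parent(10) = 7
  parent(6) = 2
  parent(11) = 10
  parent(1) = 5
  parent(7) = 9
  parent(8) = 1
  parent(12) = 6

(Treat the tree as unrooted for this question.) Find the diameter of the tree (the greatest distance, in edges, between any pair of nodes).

A longest path is 8 - 1 - 5 - 3 - 4 - 2 - 6 - 12 - 9 - 7 - 10 - 11, with 11 edges.

11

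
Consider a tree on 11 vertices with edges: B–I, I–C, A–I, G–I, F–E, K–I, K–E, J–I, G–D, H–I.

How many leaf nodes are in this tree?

Exactly 7 nodes have a single neighbour: A, B, C, D, F, H, J.

7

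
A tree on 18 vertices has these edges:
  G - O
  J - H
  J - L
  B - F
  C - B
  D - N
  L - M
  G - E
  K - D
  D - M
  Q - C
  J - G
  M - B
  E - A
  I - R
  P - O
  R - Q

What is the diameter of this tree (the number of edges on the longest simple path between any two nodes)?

10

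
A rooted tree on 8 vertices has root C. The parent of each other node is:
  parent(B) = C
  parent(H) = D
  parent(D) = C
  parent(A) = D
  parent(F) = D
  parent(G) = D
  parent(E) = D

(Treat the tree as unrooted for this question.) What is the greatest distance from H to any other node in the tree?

3

The node farthest from H is B, via H–D–C–B — 3 edges.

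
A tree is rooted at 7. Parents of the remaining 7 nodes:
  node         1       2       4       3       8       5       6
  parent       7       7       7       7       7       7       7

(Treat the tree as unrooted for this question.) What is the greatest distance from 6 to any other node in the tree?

2

A farthest node from 6 is 5 (8, 3, 2, 1, 4 also at distance 2).
The path 6-7-5 has 2 edges.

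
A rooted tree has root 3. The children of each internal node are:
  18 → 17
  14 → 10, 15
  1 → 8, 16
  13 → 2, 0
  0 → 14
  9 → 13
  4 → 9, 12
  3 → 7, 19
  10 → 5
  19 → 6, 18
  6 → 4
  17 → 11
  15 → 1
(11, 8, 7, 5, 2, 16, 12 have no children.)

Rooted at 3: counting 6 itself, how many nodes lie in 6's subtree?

14

6's subtree: {6, 4, 12, 9, 13, 2, 0, 14, 15, 10, 1, 5, 8, 16}, size 14.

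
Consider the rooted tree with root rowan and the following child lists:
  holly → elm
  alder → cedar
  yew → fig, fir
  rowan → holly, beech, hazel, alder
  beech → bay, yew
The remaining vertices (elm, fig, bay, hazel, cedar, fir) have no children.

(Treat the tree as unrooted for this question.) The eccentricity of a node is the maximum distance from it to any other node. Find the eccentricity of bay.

A farthest node from bay is cedar (elm also at distance 4).
The path bay – beech – rowan – alder – cedar has 4 edges.

4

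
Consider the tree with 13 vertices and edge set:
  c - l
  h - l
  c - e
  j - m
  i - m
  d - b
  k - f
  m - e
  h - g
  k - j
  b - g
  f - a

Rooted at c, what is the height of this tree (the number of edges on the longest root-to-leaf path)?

A deepest node is a, reached by c-e-m-j-k-f-a.
That path has 6 edges, so the height is 6.

6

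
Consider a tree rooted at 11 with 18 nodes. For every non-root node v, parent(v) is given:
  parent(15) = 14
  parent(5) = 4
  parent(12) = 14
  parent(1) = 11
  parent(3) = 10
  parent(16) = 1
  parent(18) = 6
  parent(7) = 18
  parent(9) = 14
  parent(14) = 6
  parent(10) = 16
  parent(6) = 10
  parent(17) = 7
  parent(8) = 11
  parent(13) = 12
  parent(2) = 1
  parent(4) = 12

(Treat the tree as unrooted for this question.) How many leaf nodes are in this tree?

8

The leaves are 2, 3, 5, 8, 9, 13, 15, 17.
That is 8 leaves.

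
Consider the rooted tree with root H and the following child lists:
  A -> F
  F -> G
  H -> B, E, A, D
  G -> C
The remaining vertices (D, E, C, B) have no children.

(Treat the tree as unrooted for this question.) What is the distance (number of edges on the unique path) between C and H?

C–G–F–A–H: 4 edges.

4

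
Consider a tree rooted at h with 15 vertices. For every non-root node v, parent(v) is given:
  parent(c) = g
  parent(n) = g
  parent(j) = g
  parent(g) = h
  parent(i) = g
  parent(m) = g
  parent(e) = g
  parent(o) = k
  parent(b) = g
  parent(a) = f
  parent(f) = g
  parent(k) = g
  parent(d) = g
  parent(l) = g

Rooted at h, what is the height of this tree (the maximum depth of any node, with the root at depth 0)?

3

A deepest node is a, reached by h → g → f → a.
That path has 3 edges, so the height is 3.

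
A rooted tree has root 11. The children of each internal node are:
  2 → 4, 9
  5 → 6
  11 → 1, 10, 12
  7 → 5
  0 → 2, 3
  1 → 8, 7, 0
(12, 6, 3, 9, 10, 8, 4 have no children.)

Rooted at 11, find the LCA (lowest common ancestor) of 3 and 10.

Ancestors of 3 (toward the root): 3, 0, 1, 11.
Ancestors of 10: 10, 11.
The deepest node appearing in both lists is 11.

11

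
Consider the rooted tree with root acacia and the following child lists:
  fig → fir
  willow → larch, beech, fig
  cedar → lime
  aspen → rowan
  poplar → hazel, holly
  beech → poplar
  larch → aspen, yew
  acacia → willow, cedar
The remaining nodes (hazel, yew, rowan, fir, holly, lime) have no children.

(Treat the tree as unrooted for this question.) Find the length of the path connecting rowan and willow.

3

Walking from rowan: rowan - aspen - larch - willow. Length 3.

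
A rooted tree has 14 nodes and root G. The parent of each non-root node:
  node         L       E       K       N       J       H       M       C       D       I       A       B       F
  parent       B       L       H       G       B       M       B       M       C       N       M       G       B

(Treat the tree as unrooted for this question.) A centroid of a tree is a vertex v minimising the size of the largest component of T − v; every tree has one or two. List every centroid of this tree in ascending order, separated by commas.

B

Removing B splits the tree into components of sizes 6, 3, 2, 1, 1; the largest is 6 ≤ ⌊14/2⌋ = 7.
No neighbour of B does as well, so B is the unique centroid.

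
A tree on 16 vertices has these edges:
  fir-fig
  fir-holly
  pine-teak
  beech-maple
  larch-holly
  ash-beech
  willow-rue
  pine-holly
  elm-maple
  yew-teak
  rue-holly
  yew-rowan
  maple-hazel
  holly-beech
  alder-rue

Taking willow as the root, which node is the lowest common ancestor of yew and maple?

Path yew→root: yew teak pine holly rue willow; path maple→root: maple beech holly rue willow.
First common node: holly.

holly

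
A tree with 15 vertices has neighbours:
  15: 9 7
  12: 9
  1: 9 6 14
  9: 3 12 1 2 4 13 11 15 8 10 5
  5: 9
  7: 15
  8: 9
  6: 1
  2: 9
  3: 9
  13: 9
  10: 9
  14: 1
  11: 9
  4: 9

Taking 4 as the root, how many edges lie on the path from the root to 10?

2

Path from 4 to 10: 4 – 9 – 10, which has 2 edges.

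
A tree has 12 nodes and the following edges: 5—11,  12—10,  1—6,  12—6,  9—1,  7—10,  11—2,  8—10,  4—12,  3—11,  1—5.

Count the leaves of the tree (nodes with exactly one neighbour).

Exactly 6 nodes have a single neighbour: 2, 3, 4, 7, 8, 9.

6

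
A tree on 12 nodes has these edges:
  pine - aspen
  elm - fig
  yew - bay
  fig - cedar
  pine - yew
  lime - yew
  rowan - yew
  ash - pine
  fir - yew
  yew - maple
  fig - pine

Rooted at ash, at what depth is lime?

Path from ash to lime: ash → pine → yew → lime, which has 3 edges.

3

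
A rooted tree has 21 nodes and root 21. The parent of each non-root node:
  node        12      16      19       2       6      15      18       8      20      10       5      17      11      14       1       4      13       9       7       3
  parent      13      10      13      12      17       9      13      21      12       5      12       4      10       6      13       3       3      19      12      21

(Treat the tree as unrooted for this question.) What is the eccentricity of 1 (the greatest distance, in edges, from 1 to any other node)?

Distances from 1 peak at 6, attained at 14.
1 – 13 – 3 – 4 – 17 – 6 – 14

6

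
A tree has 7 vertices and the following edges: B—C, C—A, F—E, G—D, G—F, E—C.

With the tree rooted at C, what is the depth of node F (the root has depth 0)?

Path from C to F: C – E – F, which has 2 edges.

2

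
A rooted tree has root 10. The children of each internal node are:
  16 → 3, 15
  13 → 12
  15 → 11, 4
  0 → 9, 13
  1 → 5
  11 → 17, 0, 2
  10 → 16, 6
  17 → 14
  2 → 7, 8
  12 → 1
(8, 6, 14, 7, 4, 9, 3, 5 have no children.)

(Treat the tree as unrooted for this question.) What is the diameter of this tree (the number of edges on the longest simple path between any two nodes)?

A longest path is 6-10-16-15-11-0-13-12-1-5, with 9 edges.

9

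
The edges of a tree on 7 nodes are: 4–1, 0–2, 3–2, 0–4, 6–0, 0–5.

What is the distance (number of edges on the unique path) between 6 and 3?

6–0–2–3: 3 edges.

3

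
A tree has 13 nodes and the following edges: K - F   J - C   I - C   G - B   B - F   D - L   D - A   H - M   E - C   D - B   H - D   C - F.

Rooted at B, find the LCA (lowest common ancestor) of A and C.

A's ancestor chain is A, D, B and C's is C, F, B; they first meet at B.

B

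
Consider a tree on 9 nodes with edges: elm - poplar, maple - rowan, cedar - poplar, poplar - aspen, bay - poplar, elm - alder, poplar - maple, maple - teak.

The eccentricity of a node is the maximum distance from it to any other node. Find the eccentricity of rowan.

4

The node farthest from rowan is alder, via rowan – maple – poplar – elm – alder — 4 edges.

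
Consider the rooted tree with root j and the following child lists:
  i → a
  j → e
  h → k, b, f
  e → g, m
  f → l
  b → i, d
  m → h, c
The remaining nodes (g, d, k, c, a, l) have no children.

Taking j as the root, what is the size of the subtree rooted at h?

Descendants of h (including itself): h, b, f, k, i, d, l, a. That's 8.

8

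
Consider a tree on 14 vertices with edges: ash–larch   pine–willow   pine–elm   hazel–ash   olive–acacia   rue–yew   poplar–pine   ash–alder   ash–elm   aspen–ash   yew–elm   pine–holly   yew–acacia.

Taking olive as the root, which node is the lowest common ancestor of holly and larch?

Ancestors of holly (toward the root): holly, pine, elm, yew, acacia, olive.
Ancestors of larch: larch, ash, elm, yew, acacia, olive.
The deepest node appearing in both lists is elm.

elm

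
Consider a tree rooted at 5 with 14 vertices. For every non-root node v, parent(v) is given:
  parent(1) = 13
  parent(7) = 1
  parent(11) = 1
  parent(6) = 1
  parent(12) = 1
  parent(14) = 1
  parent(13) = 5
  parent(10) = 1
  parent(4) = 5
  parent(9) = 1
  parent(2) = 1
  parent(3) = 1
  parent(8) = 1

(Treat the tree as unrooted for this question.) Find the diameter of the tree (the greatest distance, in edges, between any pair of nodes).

Starting from 4, a farthest node is 3 at distance 4.
One longest path: 4–5–13–1–3.
So the diameter is 4.

4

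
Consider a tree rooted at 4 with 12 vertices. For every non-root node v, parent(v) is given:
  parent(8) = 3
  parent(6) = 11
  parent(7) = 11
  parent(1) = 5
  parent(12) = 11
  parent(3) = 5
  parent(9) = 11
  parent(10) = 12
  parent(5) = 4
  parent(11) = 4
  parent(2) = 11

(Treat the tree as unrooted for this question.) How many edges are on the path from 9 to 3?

4

9–11–4–5–3: 4 edges.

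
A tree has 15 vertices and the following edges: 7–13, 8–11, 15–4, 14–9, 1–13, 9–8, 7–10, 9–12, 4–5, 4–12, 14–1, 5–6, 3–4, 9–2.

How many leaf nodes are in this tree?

6

Degree-1 nodes: 2, 3, 6, 10, 11, 15 — 6 of them.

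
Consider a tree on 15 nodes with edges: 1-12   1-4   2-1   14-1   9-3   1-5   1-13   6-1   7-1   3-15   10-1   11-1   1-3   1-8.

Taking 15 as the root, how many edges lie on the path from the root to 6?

Climbing from 6 to the root: 6 → 1 → 3 → 15. That's 3 steps.

3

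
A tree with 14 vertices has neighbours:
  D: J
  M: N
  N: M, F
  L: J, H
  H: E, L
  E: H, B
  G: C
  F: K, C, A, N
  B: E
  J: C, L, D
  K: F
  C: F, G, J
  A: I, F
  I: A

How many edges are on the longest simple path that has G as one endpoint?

Distances from G peak at 6, attained at B.
G – C – J – L – H – E – B

6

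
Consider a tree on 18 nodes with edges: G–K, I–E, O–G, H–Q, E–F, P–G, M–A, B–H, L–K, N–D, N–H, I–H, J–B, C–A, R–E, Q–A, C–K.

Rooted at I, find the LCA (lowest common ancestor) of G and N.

H

Ancestors of G (toward the root): G, K, C, A, Q, H, I.
Ancestors of N: N, H, I.
The deepest node appearing in both lists is H.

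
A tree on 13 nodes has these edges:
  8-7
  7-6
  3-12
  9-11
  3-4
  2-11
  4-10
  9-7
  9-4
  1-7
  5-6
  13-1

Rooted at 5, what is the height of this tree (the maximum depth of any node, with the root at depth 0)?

The longest root-to-leaf path is 5-6-7-9-4-3-12 (6 edges).

6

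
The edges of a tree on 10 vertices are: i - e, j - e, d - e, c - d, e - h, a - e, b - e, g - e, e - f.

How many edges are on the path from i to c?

The path is i - e - d - c, which has 3 edges.

3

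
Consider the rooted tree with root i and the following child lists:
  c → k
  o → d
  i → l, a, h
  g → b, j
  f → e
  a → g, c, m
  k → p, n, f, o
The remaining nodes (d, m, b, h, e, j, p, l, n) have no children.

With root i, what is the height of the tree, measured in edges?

5

e sits deepest: i-a-c-k-f-e — 5 edges from the root.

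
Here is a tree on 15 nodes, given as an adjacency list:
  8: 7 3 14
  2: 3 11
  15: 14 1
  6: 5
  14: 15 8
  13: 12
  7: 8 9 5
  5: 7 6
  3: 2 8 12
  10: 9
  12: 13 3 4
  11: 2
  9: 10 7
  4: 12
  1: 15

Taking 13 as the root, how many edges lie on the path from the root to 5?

5

Climbing from 5 to the root: 5 → 7 → 8 → 3 → 12 → 13. That's 5 steps.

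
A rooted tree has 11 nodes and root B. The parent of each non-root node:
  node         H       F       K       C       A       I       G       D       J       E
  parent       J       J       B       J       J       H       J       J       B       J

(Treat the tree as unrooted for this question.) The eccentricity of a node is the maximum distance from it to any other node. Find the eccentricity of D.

A farthest node from D is K (I also at distance 3).
The path D-J-B-K has 3 edges.

3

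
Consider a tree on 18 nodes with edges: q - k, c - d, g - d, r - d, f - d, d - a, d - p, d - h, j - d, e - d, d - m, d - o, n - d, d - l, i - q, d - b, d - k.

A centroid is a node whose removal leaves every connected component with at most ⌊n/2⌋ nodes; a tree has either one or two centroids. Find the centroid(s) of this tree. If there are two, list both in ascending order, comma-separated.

Delete d: the remaining components have sizes 3, 1, 1, 1, 1, 1, 1, 1, 1, 1, 1, 1, 1, 1, 1. Max 3 ≤ 9, so d is a centroid.
No neighbour of d does as well, so d is the unique centroid.

d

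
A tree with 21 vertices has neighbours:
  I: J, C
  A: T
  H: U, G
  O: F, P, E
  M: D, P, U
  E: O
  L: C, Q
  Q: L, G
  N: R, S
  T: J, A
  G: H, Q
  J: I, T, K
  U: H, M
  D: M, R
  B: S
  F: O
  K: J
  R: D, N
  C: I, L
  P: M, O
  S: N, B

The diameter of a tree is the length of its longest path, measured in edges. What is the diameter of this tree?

15

Starting from A, a farthest node is B at distance 15.
One longest path: A - T - J - I - C - L - Q - G - H - U - M - D - R - N - S - B.
So the diameter is 15.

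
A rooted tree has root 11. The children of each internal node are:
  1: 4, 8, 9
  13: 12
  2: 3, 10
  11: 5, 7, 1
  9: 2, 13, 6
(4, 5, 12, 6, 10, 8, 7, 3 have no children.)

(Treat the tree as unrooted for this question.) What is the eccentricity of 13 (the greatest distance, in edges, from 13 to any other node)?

4

Distances from 13 peak at 4, attained at 7 (5 also at distance 4).
13 – 9 – 1 – 11 – 7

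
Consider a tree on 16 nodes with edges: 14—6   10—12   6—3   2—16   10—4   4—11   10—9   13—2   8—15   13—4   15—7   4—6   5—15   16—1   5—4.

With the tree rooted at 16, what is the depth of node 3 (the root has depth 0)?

5

Climbing from 3 to the root: 3–6–4–13–2–16. That's 5 steps.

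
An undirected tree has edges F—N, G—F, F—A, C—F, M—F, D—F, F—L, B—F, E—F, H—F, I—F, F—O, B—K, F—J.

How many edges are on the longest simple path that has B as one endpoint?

Distances from B peak at 2, attained at E (A, O, C, L, I, J, G, N, H, M, D also at distance 2).
B–F–E

2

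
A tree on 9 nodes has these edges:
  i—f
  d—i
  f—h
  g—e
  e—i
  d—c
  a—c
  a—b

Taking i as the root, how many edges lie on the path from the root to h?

Path from i to h: i–f–h, which has 2 edges.

2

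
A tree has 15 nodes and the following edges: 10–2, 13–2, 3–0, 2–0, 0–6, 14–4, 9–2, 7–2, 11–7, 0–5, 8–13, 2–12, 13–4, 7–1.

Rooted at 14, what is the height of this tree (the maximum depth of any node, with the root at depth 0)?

5

The longest root-to-leaf path is 14 → 4 → 13 → 2 → 0 → 3 (5 edges).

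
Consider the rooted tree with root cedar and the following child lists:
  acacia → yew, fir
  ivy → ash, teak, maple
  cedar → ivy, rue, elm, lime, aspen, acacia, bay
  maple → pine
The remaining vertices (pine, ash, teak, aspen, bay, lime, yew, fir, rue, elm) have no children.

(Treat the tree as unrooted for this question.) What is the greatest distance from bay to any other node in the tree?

4

A farthest node from bay is pine.
The path bay–cedar–ivy–maple–pine has 4 edges.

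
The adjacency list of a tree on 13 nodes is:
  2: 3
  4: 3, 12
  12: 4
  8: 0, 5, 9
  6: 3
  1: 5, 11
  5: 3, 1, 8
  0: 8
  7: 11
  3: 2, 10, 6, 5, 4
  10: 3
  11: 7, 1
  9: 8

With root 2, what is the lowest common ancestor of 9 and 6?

3

Path 9→root: 9 8 5 3 2; path 6→root: 6 3 2.
First common node: 3.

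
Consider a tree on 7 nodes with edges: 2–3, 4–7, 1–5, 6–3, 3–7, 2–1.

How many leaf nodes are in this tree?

Degree-1 nodes: 4, 5, 6 — 3 of them.

3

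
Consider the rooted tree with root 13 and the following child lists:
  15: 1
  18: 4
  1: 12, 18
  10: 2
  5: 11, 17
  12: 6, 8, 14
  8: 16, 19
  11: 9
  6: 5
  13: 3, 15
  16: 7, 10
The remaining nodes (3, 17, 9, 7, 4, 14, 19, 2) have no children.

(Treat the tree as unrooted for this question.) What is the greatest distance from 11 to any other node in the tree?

7

A farthest node from 11 is 3 (2 also at distance 7).
The path 11–5–6–12–1–15–13–3 has 7 edges.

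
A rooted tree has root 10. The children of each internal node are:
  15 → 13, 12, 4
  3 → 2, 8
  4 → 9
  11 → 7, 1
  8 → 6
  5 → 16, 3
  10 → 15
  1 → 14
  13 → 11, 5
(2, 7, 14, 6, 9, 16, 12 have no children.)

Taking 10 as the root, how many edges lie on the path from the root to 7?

Path from 10 to 7: 10 → 15 → 13 → 11 → 7, which has 4 edges.

4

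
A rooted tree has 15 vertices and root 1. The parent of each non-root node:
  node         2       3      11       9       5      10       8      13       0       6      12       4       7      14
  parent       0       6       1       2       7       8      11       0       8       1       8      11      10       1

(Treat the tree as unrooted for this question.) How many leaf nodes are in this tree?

Degree-1 nodes: 3, 4, 5, 9, 12, 13, 14 — 7 of them.

7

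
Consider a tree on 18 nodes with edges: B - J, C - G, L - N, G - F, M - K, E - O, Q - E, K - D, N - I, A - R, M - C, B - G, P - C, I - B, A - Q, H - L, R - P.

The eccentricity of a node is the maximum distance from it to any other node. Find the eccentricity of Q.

A farthest node from Q is H.
The path Q – A – R – P – C – G – B – I – N – L – H has 10 edges.

10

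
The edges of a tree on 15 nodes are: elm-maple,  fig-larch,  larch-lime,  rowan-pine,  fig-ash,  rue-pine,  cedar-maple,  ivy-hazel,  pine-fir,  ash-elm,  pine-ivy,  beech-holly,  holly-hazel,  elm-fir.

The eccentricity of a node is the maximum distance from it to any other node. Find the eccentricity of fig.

8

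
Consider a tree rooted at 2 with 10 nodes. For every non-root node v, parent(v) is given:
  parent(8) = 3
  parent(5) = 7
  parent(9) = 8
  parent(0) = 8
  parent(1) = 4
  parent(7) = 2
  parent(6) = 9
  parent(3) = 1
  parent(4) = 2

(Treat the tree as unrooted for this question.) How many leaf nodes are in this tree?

3

Exactly 3 nodes have a single neighbour: 0, 5, 6.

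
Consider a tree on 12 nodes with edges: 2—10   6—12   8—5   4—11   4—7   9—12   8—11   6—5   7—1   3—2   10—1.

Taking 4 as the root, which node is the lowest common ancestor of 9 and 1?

Ancestors of 9 (toward the root): 9, 12, 6, 5, 8, 11, 4.
Ancestors of 1: 1, 7, 4.
The deepest node appearing in both lists is 4.

4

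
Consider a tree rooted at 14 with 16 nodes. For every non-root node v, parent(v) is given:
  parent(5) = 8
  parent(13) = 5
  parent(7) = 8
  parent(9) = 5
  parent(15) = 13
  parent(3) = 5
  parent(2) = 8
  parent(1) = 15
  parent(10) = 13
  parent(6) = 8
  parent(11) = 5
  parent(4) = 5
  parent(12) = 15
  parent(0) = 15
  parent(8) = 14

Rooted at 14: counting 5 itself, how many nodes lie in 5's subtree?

The subtree rooted at 5 contains: 5, 4, 13, 9, 11, 3, 15, 10, 1, 0, 12 — 11 nodes.

11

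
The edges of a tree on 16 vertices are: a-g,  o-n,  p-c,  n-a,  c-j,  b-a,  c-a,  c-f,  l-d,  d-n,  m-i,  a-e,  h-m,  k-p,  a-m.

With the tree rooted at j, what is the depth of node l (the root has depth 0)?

5

j–c–a–n–d–l — 5 edges.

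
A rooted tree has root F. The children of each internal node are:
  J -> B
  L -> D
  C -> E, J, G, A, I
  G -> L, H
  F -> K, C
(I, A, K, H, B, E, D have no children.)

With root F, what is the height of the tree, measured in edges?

A deepest node is D, reached by F–C–G–L–D.
That path has 4 edges, so the height is 4.

4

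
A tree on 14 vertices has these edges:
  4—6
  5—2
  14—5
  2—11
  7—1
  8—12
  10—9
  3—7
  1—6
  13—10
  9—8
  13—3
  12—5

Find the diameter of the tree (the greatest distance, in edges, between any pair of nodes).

Starting from 11, a farthest node is 4 at distance 12.
One longest path: 11 – 2 – 5 – 12 – 8 – 9 – 10 – 13 – 3 – 7 – 1 – 6 – 4.
So the diameter is 12.

12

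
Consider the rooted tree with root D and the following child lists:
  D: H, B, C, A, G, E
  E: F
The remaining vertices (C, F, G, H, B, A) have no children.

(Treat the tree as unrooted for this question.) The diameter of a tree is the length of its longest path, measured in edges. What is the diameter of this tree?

3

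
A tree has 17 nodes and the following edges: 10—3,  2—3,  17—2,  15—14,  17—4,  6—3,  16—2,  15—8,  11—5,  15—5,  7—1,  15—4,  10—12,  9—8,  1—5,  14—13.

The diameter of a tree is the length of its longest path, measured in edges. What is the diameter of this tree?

A longest path is 12 – 10 – 3 – 2 – 17 – 4 – 15 – 5 – 1 – 7, with 9 edges.

9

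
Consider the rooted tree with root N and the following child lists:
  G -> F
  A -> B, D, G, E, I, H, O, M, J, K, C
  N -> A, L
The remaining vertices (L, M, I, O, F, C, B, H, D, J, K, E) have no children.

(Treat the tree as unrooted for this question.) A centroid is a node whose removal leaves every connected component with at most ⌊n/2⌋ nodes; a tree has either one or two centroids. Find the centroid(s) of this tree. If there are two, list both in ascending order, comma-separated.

Delete A: the remaining components have sizes 2, 2, 1, 1, 1, 1, 1, 1, 1, 1, 1, 1. Max 2 ≤ 7, so A is a centroid.
No neighbour of A does as well, so A is the unique centroid.

A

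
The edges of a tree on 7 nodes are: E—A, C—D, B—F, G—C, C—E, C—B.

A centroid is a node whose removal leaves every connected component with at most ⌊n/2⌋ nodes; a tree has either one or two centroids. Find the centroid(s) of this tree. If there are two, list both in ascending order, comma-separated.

If C is removed the pieces have sizes 2, 2, 1, 1, all ≤ ⌊7/2⌋ = 3.
No neighbour of C does as well, so C is the unique centroid.

C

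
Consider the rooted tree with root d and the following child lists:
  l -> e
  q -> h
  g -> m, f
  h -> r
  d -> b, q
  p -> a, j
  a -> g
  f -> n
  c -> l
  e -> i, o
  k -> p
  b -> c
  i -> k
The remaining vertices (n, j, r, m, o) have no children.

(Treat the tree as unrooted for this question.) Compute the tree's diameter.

14

A longest path is r - h - q - d - b - c - l - e - i - k - p - a - g - f - n, with 14 edges.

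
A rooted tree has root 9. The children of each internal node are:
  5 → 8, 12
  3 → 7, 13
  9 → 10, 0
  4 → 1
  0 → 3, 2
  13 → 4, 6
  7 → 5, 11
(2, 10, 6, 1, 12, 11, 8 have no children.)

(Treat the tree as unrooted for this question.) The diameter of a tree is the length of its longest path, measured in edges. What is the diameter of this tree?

Starting from 1, a farthest node is 10 at distance 6.
One longest path: 1 – 4 – 13 – 3 – 0 – 9 – 10.
So the diameter is 6.

6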